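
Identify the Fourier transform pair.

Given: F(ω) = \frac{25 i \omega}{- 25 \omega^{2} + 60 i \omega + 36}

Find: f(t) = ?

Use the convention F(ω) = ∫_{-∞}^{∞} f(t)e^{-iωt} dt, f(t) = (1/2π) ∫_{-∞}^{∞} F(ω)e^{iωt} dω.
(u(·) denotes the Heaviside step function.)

f(t) = \left(1 - \frac{6 t}{5}\right) e^{- \frac{6 t}{5}} u\left(t\right)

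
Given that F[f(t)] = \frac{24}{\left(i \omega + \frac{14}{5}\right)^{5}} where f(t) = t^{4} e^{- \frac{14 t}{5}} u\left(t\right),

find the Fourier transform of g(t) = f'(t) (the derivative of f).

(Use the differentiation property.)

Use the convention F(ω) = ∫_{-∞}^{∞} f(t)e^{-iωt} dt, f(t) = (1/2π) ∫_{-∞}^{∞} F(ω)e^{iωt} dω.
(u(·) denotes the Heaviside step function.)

F[g](ω) = \frac{75000 i \omega}{\left(5 i \omega + 14\right)^{5}}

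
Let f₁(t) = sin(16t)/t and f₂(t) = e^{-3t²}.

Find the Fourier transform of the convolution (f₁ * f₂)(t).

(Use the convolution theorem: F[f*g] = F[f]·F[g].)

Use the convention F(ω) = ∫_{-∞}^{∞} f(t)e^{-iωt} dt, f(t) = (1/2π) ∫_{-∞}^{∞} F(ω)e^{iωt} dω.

F[f₁*f₂](ω) = \begin{cases} \frac{\sqrt{3} \pi^{\frac{3}{2}} e^{- \frac{\omega^{2}}{12}}}{3} & \text{for}\: \omega > -16 \wedge \omega < 16 \\0 & \text{otherwise} \end{cases}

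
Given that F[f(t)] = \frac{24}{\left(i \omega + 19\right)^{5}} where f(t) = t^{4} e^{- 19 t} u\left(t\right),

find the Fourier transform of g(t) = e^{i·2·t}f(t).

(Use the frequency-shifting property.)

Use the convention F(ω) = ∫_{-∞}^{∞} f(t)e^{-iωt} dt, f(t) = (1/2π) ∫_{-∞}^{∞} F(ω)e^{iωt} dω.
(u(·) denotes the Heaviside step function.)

F[g](ω) = \frac{24}{\left(i \left(\omega - 2\right) + 19\right)^{5}}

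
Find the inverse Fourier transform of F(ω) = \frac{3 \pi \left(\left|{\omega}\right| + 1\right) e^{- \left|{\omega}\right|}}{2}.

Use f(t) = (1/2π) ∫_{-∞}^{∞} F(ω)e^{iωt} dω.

f(t) = \frac{3}{\left(t^{2} + 1\right)^{2}}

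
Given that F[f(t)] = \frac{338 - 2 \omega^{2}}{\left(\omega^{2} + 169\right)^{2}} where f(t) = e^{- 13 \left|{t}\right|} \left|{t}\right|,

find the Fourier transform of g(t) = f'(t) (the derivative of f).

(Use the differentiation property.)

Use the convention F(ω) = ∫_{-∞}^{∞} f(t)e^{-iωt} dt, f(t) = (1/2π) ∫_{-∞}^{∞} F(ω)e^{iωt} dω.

F[g](ω) = - \frac{2 i \omega \left(\omega^{2} - 169\right)}{\left(\omega^{2} + 169\right)^{2}}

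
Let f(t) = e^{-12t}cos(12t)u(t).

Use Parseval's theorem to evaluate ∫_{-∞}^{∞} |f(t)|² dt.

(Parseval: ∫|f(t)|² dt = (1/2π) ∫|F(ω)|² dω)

∫|f(t)|² dt = \frac{1}{32}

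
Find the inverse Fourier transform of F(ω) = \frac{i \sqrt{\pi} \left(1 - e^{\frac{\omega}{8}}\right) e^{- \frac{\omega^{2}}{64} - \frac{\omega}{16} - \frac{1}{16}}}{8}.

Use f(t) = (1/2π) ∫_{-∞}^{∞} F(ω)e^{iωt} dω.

f(t) = e^{- 16 t^{2}} \sin{\left(2 t \right)}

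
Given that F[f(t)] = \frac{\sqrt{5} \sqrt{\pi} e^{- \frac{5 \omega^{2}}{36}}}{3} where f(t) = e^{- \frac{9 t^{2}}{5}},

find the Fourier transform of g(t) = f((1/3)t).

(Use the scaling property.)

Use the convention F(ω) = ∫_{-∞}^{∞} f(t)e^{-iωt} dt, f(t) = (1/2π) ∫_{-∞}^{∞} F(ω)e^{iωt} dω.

F[g](ω) = \sqrt{5} \sqrt{\pi} e^{- \frac{5 \omega^{2}}{4}}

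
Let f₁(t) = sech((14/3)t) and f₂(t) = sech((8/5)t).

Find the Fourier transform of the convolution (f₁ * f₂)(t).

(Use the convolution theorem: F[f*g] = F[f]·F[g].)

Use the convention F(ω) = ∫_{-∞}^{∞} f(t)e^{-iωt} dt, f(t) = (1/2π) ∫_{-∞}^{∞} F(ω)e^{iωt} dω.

F[f₁*f₂](ω) = \frac{15 \pi^{2}}{112 \cosh{\left(\frac{3 \pi \omega}{28} \right)} \cosh{\left(\frac{5 \pi \omega}{16} \right)}}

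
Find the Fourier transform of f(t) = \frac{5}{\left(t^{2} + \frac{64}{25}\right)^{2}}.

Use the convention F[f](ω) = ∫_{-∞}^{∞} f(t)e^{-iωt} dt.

F(ω) = \frac{125 \pi \left(8 \left|{\omega}\right| + 5\right) e^{- \frac{8 \left|{\omega}\right|}{5}}}{1024}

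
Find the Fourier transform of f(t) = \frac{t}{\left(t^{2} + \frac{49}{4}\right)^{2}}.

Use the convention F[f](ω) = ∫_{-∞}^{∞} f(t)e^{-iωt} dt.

F(ω) = - \frac{i \pi \omega e^{- \frac{7 \left|{\omega}\right|}{2}}}{7}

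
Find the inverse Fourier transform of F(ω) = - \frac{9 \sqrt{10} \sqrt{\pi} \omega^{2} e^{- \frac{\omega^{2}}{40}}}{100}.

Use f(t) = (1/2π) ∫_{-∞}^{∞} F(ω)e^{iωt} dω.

f(t) = 9 \left(40 t^{2} - 2\right) e^{- 10 t^{2}}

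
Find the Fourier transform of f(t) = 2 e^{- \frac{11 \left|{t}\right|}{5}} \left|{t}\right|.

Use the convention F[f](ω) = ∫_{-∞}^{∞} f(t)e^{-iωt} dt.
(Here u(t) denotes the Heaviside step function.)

F(ω) = \frac{100 \left(121 - 25 \omega^{2}\right)}{\left(25 \omega^{2} + 121\right)^{2}}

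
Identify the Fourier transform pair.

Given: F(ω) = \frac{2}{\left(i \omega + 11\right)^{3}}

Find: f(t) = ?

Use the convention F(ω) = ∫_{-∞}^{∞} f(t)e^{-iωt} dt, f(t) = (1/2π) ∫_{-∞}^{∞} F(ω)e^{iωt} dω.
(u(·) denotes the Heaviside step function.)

f(t) = t^{2} e^{- 11 t} u\left(t\right)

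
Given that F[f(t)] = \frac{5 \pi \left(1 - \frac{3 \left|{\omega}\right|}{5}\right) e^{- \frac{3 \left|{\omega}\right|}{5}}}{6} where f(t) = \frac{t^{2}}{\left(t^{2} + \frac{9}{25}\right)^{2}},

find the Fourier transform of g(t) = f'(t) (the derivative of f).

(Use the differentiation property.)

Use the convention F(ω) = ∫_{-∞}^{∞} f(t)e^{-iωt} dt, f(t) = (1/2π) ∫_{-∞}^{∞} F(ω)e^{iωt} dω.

F[g](ω) = \frac{i \pi \omega \left(5 - 3 \left|{\omega}\right|\right) e^{- \frac{3 \left|{\omega}\right|}{5}}}{6}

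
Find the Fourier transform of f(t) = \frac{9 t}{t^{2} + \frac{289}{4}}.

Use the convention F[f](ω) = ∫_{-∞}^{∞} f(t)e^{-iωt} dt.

F(ω) = - 9 i \pi e^{- \frac{17 \left|{\omega}\right|}{2}} \operatorname{sign}{\left(\omega \right)}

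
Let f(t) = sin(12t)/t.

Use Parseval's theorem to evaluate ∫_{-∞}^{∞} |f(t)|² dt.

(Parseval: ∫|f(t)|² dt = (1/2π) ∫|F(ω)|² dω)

∫|f(t)|² dt = 12 \pi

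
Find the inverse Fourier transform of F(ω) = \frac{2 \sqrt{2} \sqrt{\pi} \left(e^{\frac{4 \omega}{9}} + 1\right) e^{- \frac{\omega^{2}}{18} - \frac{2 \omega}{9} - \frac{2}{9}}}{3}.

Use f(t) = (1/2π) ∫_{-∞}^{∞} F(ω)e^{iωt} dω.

f(t) = 4 e^{- \frac{9 t^{2}}{2}} \cos{\left(2 t \right)}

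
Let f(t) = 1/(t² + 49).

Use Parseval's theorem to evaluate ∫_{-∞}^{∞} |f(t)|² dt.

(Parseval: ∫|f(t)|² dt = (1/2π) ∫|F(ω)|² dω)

∫|f(t)|² dt = \frac{\pi}{686}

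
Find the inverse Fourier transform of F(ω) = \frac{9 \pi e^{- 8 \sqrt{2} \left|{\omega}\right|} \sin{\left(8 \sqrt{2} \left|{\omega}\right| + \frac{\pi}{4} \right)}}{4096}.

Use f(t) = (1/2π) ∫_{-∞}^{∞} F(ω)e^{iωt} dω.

f(t) = \frac{9}{t^{4} + 65536}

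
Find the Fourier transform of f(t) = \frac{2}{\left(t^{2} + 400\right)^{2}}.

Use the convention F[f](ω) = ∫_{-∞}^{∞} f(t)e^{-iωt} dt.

F(ω) = \frac{\pi \left(20 \left|{\omega}\right| + 1\right) e^{- 20 \left|{\omega}\right|}}{8000}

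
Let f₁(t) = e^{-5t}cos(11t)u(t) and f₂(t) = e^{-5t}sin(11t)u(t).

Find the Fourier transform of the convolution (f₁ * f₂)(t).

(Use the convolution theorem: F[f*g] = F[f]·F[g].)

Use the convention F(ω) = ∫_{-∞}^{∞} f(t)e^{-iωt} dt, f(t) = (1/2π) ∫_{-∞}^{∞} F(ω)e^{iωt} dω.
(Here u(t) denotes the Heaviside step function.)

F[f₁*f₂](ω) = \frac{11 \left(i \omega + 5\right)}{\left(\left(i \omega + 5\right)^{2} + 121\right)^{2}}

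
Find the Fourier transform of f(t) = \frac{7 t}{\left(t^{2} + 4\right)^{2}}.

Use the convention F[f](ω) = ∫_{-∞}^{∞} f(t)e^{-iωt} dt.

F(ω) = - \frac{7 i \pi \omega e^{- 2 \left|{\omega}\right|}}{4}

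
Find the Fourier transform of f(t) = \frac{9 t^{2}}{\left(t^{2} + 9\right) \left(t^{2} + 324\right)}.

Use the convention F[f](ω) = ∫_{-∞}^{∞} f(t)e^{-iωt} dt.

F(ω) = \frac{3 \pi \left(6 - e^{15 \left|{\omega}\right|}\right) e^{- 18 \left|{\omega}\right|}}{35}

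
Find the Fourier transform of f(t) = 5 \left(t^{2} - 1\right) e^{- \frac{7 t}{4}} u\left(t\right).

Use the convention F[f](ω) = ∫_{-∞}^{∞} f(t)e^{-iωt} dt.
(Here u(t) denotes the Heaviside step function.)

F(ω) = \frac{20 \left(128 i \omega - \left(4 i \omega + 7\right)^{3} + 224\right)}{\left(4 i \omega + 7\right)^{4}}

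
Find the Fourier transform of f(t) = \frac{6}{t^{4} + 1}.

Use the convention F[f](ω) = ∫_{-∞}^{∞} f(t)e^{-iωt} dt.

F(ω) = 6 \pi e^{- \frac{\sqrt{2} \left|{\omega}\right|}{2}} \sin{\left(\frac{\sqrt{2} \left|{\omega}\right|}{2} + \frac{\pi}{4} \right)}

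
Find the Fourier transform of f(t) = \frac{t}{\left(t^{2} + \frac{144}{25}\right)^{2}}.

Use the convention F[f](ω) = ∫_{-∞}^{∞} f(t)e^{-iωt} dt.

F(ω) = - \frac{5 i \pi \omega e^{- \frac{12 \left|{\omega}\right|}{5}}}{24}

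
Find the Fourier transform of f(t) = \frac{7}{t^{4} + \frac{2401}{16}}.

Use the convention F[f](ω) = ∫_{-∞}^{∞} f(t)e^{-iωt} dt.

F(ω) = \frac{8 \pi e^{- \frac{7 \sqrt{2} \left|{\omega}\right|}{4}} \sin{\left(\frac{7 \sqrt{2} \left|{\omega}\right|}{4} + \frac{\pi}{4} \right)}}{49}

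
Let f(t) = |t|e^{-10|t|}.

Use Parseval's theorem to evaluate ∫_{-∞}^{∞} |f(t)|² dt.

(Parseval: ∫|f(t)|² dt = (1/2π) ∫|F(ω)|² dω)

∫|f(t)|² dt = \frac{1}{2000}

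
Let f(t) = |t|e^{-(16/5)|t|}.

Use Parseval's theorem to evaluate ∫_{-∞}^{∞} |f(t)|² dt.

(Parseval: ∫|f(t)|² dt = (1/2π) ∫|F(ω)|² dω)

∫|f(t)|² dt = \frac{125}{8192}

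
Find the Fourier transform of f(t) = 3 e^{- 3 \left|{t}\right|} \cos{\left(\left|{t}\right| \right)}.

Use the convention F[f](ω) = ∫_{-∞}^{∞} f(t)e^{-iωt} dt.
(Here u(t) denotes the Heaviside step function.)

F(ω) = \frac{18 \left(\omega^{2} + 10\right)}{\omega^{4} + 16 \omega^{2} + 100}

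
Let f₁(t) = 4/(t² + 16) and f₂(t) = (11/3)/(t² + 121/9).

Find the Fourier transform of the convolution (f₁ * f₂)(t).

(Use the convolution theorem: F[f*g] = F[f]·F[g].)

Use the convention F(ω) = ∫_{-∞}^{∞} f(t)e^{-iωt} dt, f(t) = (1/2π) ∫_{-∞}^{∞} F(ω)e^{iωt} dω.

F[f₁*f₂](ω) = \pi^{2} e^{- \frac{23 \left|{\omega}\right|}{3}}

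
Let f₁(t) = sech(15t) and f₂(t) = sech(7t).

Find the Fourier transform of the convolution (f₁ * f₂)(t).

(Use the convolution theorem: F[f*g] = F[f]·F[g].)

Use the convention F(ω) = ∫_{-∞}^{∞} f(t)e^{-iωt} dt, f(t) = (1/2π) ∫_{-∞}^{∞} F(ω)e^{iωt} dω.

F[f₁*f₂](ω) = \frac{\pi^{2}}{105 \cosh{\left(\frac{\pi \omega}{30} \right)} \cosh{\left(\frac{\pi \omega}{14} \right)}}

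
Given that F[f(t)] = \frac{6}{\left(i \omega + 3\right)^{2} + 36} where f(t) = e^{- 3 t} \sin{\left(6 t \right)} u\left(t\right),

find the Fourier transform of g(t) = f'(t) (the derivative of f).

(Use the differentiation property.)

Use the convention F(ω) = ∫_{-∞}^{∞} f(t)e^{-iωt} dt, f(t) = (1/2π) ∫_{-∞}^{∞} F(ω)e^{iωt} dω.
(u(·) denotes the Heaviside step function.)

F[g](ω) = \frac{6 i \omega}{\left(i \omega + 3\right)^{2} + 36}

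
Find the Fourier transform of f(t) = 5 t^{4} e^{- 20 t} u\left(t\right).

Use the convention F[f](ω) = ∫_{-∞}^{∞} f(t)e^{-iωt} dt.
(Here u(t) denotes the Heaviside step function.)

F(ω) = \frac{120}{\left(i \omega + 20\right)^{5}}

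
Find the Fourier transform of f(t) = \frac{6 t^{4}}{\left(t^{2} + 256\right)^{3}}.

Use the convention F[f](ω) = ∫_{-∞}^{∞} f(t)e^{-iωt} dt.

F(ω) = \frac{3 \pi \left(256 \omega^{2} - 80 \left|{\omega}\right| + 3\right) e^{- 16 \left|{\omega}\right|}}{64}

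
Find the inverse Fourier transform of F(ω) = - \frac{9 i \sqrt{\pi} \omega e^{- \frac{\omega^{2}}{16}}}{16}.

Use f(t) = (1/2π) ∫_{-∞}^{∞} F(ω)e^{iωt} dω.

f(t) = 9 t e^{- 4 t^{2}}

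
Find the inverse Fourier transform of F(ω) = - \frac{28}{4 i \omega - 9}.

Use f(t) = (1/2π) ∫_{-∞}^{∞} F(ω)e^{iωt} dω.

f(t) = 7 e^{\frac{9 t}{4}} u\left(- t\right)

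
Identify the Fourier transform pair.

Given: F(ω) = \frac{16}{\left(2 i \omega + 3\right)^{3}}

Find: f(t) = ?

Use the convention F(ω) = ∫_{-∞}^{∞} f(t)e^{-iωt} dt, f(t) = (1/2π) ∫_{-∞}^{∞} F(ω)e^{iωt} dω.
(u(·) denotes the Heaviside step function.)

f(t) = t^{2} e^{- \frac{3 t}{2}} u\left(t\right)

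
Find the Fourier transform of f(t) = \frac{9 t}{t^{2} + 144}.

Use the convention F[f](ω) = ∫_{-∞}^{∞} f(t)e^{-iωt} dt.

F(ω) = - 9 i \pi e^{- 12 \left|{\omega}\right|} \operatorname{sign}{\left(\omega \right)}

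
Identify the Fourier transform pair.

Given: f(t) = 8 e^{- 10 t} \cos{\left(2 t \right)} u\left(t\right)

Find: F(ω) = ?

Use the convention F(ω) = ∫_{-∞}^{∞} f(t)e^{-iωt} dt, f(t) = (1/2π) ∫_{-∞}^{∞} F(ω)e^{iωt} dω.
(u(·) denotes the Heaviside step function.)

F(ω) = \frac{8 \left(i \omega + 10\right)}{\left(i \omega + 10\right)^{2} + 4}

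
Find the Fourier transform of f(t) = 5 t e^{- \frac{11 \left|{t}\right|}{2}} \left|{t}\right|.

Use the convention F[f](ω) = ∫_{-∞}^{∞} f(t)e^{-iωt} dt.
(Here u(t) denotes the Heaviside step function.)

F(ω) = \frac{320 i \omega \left(4 \omega^{2} - 363\right)}{\left(4 \omega^{2} + 121\right)^{3}}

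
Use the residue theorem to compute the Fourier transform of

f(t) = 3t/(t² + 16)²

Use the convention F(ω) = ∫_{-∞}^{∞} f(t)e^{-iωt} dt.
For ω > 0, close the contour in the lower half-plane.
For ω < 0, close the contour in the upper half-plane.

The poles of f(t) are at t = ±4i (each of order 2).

Let g(z) = f(z)e^{-iωz}; for large |z| the factor e^{-iωz} decays in the lower half-plane when ω > 0 and in the upper half-plane when ω < 0.

Case ω > 0 (lower half-plane, clockwise contour ⇒ F(ω) = -2πi·ΣRes):
  Res_{z = - 4 i} g(z) = \frac{3 \omega e^{- 4 \omega}}{16} (pole of order 2)
  F(ω) = -2πi·ΣRes = - \frac{3 i \pi \omega e^{- 4 \omega}}{8}

Case ω < 0 (upper half-plane, counterclockwise contour ⇒ F(ω) = +2πi·ΣRes):
  Res_{z = 4 i} g(z) = - \frac{3 \omega e^{4 \omega}}{16} (pole of order 2)
  F(ω) = 2πi·ΣRes = - \frac{3 i \pi \omega e^{4 \omega}}{8}

Both cases combine into a single formula in |ω|:

F(ω) = - \frac{3 i \pi \omega e^{- 4 \left|{\omega}\right|}}{8}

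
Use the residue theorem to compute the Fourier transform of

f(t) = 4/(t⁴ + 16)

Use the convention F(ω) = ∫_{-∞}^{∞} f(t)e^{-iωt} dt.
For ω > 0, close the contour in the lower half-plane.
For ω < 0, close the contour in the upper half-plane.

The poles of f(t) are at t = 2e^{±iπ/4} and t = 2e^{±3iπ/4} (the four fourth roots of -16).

Let g(z) = f(z)e^{-iωz}; for large |z| the factor e^{-iωz} decays in the lower half-plane when ω > 0 and in the upper half-plane when ω < 0.

Case ω > 0 (lower half-plane, clockwise contour ⇒ F(ω) = -2πi·ΣRes):
  Res_{z = - \sqrt{2} - \sqrt{2} i} g(z) = \frac{\sqrt{2} i \left(1 - i\right) e^{\sqrt{2} \omega \left(-1 + i\right)}}{16}
  Res_{z = \sqrt{2} - \sqrt{2} i} g(z) = \frac{\sqrt{2} i \left(1 + i\right) e^{- \sqrt{2} \omega \left(1 + i\right)}}{16}
  F(ω) = -2πi·ΣRes = \frac{\sqrt{2} \pi \left(1 - i\right) \left(e^{2 \sqrt{2} i \omega} + i\right) e^{- \sqrt{2} \omega \left(1 + i\right)}}{8} = \frac{\pi e^{- \sqrt{2} \omega} \sin{\left(\sqrt{2} \omega + \frac{\pi}{4} \right)}}{2}

Case ω < 0 (upper half-plane, counterclockwise contour ⇒ F(ω) = +2πi·ΣRes):
  Res_{z = \sqrt{2} + \sqrt{2} i} g(z) = \frac{\sqrt{2} i \left(-1 + i\right) e^{\sqrt{2} \omega \left(1 - i\right)}}{16}
  Res_{z = - \sqrt{2} + \sqrt{2} i} g(z) = \frac{\sqrt{2} \left(1 - i\right) e^{\sqrt{2} \omega \left(1 + i\right)}}{16}
  F(ω) = 2πi·ΣRes = - \frac{\sqrt{2} i \pi \left(i \left(1 - i\right) e^{\sqrt{2} \omega \left(1 - i\right)} - \left(1 - i\right) e^{\sqrt{2} \omega \left(1 + i\right)}\right)}{8} = \frac{\pi e^{\sqrt{2} \omega} \cos{\left(\sqrt{2} \omega + \frac{\pi}{4} \right)}}{2}

Both cases combine into a single formula in |ω|:

F(ω) = \frac{\pi e^{- \sqrt{2} \left|{\omega}\right|} \sin{\left(\sqrt{2} \left|{\omega}\right| + \frac{\pi}{4} \right)}}{2}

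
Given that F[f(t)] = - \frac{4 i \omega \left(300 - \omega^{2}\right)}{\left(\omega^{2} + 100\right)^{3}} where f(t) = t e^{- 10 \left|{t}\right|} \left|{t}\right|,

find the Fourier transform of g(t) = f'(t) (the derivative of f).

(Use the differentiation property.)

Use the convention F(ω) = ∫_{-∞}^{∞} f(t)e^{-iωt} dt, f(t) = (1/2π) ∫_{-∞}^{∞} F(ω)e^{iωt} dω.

F[g](ω) = \frac{4 \omega^{2} \left(300 - \omega^{2}\right)}{\left(\omega^{2} + 100\right)^{3}}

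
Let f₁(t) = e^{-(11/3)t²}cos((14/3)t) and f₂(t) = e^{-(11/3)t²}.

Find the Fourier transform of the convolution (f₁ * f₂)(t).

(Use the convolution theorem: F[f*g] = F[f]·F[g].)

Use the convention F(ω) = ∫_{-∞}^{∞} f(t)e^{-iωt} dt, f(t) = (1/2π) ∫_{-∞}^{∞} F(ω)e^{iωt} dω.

F[f₁*f₂](ω) = \frac{3 \pi \left(e^{\frac{14 \omega}{11}} + 1\right) e^{- \frac{3 \omega^{2}}{22} - \frac{7 \omega}{11} - \frac{49}{33}}}{22}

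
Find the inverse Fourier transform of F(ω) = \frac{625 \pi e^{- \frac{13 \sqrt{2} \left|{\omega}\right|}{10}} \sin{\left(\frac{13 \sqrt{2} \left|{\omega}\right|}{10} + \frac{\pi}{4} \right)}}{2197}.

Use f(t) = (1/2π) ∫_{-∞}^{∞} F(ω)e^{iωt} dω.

f(t) = \frac{5}{t^{4} + \frac{28561}{625}}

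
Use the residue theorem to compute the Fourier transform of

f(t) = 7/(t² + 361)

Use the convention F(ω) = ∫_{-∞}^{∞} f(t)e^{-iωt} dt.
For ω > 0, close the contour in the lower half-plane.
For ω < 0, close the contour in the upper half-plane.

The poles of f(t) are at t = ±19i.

Let g(z) = f(z)e^{-iωz}; for large |z| the factor e^{-iωz} decays in the lower half-plane when ω > 0 and in the upper half-plane when ω < 0.

Case ω > 0 (lower half-plane, clockwise contour ⇒ F(ω) = -2πi·ΣRes):
  Res_{z = - 19 i} g(z) = \frac{7 i e^{- 19 \omega}}{38}
  F(ω) = -2πi·ΣRes = \frac{7 \pi e^{- 19 \omega}}{19}

Case ω < 0 (upper half-plane, counterclockwise contour ⇒ F(ω) = +2πi·ΣRes):
  Res_{z = 19 i} g(z) = - \frac{7 i e^{19 \omega}}{38}
  F(ω) = 2πi·ΣRes = \frac{7 \pi e^{19 \omega}}{19}

Both cases combine into a single formula in |ω|:

F(ω) = \frac{7 \pi e^{- 19 \left|{\omega}\right|}}{19}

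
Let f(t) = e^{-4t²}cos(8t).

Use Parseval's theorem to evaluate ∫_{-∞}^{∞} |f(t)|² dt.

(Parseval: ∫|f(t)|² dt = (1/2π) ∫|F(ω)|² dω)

∫|f(t)|² dt = \frac{\sqrt{2} \sqrt{\pi} \left(1 + e^{8}\right)}{8 e^{8}}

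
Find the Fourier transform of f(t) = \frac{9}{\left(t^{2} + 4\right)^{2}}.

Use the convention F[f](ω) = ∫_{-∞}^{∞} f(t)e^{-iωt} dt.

F(ω) = \frac{9 \pi \left(2 \left|{\omega}\right| + 1\right) e^{- 2 \left|{\omega}\right|}}{16}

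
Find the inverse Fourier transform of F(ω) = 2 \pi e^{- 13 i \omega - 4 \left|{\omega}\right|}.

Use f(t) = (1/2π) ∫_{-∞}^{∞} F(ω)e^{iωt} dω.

f(t) = \frac{8}{\left(t - 13\right)^{2} + 16}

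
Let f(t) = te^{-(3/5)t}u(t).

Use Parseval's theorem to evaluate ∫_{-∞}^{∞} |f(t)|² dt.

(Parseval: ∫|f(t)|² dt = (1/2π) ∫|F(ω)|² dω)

∫|f(t)|² dt = \frac{125}{108}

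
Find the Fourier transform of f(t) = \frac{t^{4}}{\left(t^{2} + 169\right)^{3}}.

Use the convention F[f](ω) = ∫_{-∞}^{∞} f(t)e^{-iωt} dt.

F(ω) = \frac{\pi \left(169 \omega^{2} - 65 \left|{\omega}\right| + 3\right) e^{- 13 \left|{\omega}\right|}}{104}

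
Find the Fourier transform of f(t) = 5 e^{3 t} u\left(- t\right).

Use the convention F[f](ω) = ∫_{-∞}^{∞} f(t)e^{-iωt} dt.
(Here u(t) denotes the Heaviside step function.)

F(ω) = - \frac{5}{i \omega - 3}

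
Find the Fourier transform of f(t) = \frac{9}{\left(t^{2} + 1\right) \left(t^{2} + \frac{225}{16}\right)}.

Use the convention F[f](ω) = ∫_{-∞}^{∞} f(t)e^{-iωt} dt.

F(ω) = \frac{144 \pi e^{- \left|{\omega}\right|}}{209} - \frac{192 \pi e^{- \frac{15 \left|{\omega}\right|}{4}}}{1045}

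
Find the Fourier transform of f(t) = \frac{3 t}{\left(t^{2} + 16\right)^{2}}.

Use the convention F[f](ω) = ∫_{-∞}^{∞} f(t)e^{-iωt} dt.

F(ω) = - \frac{3 i \pi \omega e^{- 4 \left|{\omega}\right|}}{8}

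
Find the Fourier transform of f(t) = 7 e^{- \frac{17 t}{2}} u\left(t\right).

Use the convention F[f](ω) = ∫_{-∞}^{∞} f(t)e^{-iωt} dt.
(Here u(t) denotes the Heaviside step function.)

F(ω) = \frac{14}{2 i \omega + 17}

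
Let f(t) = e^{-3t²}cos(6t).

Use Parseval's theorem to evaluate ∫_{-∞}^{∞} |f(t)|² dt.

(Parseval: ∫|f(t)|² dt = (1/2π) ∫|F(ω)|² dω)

∫|f(t)|² dt = \frac{\sqrt{6} \sqrt{\pi} \left(1 + e^{6}\right)}{12 e^{6}}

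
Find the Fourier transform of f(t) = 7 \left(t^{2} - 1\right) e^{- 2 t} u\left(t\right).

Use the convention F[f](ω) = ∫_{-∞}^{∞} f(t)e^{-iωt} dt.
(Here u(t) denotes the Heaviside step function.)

F(ω) = \frac{7 \left(2 i \omega - \left(i \omega + 2\right)^{3} + 4\right)}{\left(i \omega + 2\right)^{4}}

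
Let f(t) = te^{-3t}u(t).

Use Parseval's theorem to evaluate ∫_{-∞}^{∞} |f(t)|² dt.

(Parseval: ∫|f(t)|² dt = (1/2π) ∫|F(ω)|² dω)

∫|f(t)|² dt = \frac{1}{108}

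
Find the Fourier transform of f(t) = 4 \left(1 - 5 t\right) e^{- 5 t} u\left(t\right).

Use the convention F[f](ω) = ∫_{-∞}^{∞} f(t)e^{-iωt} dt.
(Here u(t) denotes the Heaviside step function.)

F(ω) = \frac{4 i \omega}{- \omega^{2} + 10 i \omega + 25}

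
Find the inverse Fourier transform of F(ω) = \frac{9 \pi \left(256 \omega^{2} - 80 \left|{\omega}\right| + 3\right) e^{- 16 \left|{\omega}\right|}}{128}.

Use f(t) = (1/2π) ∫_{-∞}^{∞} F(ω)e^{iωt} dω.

f(t) = \frac{9 t^{4}}{\left(t^{2} + 256\right)^{3}}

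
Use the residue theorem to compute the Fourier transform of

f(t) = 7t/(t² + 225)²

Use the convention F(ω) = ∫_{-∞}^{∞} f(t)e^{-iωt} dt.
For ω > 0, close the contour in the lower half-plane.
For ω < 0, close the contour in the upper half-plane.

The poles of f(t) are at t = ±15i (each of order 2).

Let g(z) = f(z)e^{-iωz}; for large |z| the factor e^{-iωz} decays in the lower half-plane when ω > 0 and in the upper half-plane when ω < 0.

Case ω > 0 (lower half-plane, clockwise contour ⇒ F(ω) = -2πi·ΣRes):
  Res_{z = - 15 i} g(z) = \frac{7 \omega e^{- 15 \omega}}{60} (pole of order 2)
  F(ω) = -2πi·ΣRes = - \frac{7 i \pi \omega e^{- 15 \omega}}{30}

Case ω < 0 (upper half-plane, counterclockwise contour ⇒ F(ω) = +2πi·ΣRes):
  Res_{z = 15 i} g(z) = - \frac{7 \omega e^{15 \omega}}{60} (pole of order 2)
  F(ω) = 2πi·ΣRes = - \frac{7 i \pi \omega e^{15 \omega}}{30}

Both cases combine into a single formula in |ω|:

F(ω) = - \frac{7 i \pi \omega e^{- 15 \left|{\omega}\right|}}{30}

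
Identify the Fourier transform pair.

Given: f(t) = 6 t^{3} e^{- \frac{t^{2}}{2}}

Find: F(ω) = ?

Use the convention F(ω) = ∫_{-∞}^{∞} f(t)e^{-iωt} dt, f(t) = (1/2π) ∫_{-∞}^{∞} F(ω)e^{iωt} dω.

F(ω) = 6 \sqrt{2} i \sqrt{\pi} \omega \left(\omega^{2} - 3\right) e^{- \frac{\omega^{2}}{2}}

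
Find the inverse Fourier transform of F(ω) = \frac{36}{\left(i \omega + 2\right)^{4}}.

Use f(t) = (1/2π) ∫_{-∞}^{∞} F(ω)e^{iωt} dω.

f(t) = 6 t^{3} e^{- 2 t} u\left(t\right)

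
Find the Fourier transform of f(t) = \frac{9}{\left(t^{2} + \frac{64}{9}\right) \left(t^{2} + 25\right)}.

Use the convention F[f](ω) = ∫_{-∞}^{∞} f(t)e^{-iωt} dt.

F(ω) = - \frac{81 \pi e^{- 5 \left|{\omega}\right|}}{805} + \frac{243 \pi e^{- \frac{8 \left|{\omega}\right|}{3}}}{1288}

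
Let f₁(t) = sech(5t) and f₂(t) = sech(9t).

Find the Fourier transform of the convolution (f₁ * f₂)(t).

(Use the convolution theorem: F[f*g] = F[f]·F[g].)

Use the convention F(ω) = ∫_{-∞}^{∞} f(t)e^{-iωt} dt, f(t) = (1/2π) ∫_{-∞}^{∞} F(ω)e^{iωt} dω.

F[f₁*f₂](ω) = \frac{\pi^{2}}{45 \cosh{\left(\frac{\pi \omega}{18} \right)} \cosh{\left(\frac{\pi \omega}{10} \right)}}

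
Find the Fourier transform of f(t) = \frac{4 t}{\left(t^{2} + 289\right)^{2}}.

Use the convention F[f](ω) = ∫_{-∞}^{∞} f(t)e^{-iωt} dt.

F(ω) = - \frac{2 i \pi \omega e^{- 17 \left|{\omega}\right|}}{17}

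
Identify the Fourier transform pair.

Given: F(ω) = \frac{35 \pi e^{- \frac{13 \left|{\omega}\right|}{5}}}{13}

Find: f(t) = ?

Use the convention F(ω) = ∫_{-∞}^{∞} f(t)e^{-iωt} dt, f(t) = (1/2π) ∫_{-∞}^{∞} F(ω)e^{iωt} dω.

f(t) = \frac{7}{t^{2} + \frac{169}{25}}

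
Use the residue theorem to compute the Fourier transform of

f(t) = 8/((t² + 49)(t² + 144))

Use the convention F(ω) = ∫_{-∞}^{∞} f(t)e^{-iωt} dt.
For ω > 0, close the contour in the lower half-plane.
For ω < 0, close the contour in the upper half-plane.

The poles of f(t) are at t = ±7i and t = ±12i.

Let g(z) = f(z)e^{-iωz}; for large |z| the factor e^{-iωz} decays in the lower half-plane when ω > 0 and in the upper half-plane when ω < 0.

Case ω > 0 (lower half-plane, clockwise contour ⇒ F(ω) = -2πi·ΣRes):
  Res_{z = - 7 i} g(z) = \frac{4 i e^{- 7 \omega}}{665}
  Res_{z = - 12 i} g(z) = - \frac{i e^{- 12 \omega}}{285}
  F(ω) = -2πi·ΣRes = \frac{2 \pi \left(12 e^{5 \omega} - 7\right) e^{- 12 \omega}}{1995}

Case ω < 0 (upper half-plane, counterclockwise contour ⇒ F(ω) = +2πi·ΣRes):
  Res_{z = 7 i} g(z) = - \frac{4 i e^{7 \omega}}{665}
  Res_{z = 12 i} g(z) = \frac{i e^{12 \omega}}{285}
  F(ω) = 2πi·ΣRes = \frac{2 \pi \left(12 - 7 e^{5 \omega}\right) e^{7 \omega}}{1995}

Both cases combine into a single formula in |ω|:

F(ω) = \frac{2 \pi \left(12 e^{5 \left|{\omega}\right|} - 7\right) e^{- 12 \left|{\omega}\right|}}{1995}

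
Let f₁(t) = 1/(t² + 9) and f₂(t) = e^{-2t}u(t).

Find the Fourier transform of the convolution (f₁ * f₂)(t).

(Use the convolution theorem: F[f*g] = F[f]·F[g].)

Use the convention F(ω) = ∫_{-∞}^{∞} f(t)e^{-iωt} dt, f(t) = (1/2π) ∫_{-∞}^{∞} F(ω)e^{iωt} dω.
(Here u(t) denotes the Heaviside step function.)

F[f₁*f₂](ω) = \frac{\pi e^{- 3 \left|{\omega}\right|}}{3 \left(i \omega + 2\right)}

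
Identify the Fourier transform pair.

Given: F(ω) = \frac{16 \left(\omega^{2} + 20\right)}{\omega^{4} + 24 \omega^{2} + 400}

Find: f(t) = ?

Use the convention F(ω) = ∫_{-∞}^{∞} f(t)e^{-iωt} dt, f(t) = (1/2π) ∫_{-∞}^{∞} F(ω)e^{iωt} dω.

f(t) = 2 e^{- 4 \left|{t}\right|} \cos{\left(2 t \right)}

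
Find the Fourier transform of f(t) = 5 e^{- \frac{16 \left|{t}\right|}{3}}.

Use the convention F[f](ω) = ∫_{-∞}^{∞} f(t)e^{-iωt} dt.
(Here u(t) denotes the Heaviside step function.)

F(ω) = \frac{480}{9 \omega^{2} + 256}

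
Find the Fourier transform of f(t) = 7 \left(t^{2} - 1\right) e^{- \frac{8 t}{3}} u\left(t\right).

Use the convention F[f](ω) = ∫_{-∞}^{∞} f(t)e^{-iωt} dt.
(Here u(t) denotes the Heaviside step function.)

F(ω) = \frac{21 \left(54 i \omega - \left(3 i \omega + 8\right)^{3} + 144\right)}{\left(3 i \omega + 8\right)^{4}}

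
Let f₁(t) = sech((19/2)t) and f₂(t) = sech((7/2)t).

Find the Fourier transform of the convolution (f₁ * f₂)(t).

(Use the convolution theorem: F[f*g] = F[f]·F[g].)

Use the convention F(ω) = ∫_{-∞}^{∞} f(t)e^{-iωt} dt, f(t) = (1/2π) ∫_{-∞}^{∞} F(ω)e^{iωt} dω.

F[f₁*f₂](ω) = \frac{4 \pi^{2}}{133 \cosh{\left(\frac{\pi \omega}{19} \right)} \cosh{\left(\frac{\pi \omega}{7} \right)}}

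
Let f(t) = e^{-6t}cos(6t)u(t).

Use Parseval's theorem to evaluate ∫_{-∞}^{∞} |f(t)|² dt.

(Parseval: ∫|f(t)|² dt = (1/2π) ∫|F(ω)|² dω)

∫|f(t)|² dt = \frac{1}{16}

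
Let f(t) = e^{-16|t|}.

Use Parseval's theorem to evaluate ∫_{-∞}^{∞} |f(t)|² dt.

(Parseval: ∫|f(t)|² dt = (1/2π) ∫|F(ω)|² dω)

∫|f(t)|² dt = \frac{1}{16}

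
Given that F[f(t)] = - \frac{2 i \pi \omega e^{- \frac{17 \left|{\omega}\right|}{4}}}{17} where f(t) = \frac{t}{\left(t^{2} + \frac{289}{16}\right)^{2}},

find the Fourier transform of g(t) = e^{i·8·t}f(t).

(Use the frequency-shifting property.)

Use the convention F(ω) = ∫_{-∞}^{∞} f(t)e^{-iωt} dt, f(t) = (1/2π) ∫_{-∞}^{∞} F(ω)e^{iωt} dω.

F[g](ω) = \frac{2 i \pi \left(8 - \omega\right) e^{- \frac{17 \left|{\omega - 8}\right|}{4}}}{17}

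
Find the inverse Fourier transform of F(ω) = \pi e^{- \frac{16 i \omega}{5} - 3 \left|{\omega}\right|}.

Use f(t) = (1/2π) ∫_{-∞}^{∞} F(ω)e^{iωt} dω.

f(t) = \frac{3}{\left(t - \frac{16}{5}\right)^{2} + 9}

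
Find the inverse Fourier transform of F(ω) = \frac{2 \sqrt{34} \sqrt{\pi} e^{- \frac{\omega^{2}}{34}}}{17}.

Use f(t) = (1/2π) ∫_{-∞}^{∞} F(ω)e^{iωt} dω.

f(t) = 2 e^{- \frac{17 t^{2}}{2}}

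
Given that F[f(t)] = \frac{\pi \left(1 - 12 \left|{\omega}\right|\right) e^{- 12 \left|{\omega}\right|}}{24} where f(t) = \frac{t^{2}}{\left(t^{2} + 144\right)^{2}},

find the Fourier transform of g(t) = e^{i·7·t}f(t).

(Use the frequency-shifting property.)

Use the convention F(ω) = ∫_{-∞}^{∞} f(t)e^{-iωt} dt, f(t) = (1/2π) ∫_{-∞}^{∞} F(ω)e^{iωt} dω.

F[g](ω) = \frac{\pi \left(1 - 12 \left|{\omega - 7}\right|\right) e^{- 12 \left|{\omega - 7}\right|}}{24}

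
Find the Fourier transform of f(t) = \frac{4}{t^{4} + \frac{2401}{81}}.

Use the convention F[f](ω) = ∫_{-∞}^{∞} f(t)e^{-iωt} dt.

F(ω) = \frac{108 \pi e^{- \frac{7 \sqrt{2} \left|{\omega}\right|}{6}} \sin{\left(\frac{7 \sqrt{2} \left|{\omega}\right|}{6} + \frac{\pi}{4} \right)}}{343}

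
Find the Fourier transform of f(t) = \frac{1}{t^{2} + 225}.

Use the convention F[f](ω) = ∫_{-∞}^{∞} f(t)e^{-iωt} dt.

F(ω) = \frac{\pi e^{- 15 \left|{\omega}\right|}}{15}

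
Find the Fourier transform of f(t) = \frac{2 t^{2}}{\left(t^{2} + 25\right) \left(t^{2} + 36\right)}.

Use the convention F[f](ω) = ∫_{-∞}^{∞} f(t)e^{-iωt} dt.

F(ω) = \frac{2 \pi \left(6 - 5 e^{\left|{\omega}\right|}\right) e^{- 6 \left|{\omega}\right|}}{11}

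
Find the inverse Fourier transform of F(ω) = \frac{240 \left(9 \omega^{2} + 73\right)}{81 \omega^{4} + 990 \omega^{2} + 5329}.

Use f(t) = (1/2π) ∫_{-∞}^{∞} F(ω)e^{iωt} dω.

f(t) = 5 e^{- \frac{8 \left|{t}\right|}{3}} \cos{\left(\left|{t}\right| \right)}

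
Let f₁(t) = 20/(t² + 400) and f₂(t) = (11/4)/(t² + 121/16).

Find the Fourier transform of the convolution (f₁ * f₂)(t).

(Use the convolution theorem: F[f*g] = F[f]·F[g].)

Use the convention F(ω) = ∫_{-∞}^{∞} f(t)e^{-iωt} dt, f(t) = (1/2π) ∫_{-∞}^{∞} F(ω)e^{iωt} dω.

F[f₁*f₂](ω) = \pi^{2} e^{- \frac{91 \left|{\omega}\right|}{4}}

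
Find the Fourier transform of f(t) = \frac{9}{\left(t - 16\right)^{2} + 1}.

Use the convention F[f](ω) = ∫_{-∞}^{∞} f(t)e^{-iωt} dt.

F(ω) = 9 \pi e^{- 16 i \omega - \left|{\omega}\right|}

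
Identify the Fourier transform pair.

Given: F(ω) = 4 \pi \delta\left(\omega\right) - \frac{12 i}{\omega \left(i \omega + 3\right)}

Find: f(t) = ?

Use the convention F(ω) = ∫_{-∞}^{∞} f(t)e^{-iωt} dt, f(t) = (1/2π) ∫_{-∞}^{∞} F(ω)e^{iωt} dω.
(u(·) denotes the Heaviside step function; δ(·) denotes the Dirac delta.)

f(t) = 4 \left(1 - e^{- 3 t}\right) u\left(t\right)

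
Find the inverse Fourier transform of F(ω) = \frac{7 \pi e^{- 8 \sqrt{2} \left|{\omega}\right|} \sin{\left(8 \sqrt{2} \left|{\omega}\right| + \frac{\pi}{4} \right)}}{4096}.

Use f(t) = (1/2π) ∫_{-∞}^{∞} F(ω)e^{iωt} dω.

f(t) = \frac{7}{t^{4} + 65536}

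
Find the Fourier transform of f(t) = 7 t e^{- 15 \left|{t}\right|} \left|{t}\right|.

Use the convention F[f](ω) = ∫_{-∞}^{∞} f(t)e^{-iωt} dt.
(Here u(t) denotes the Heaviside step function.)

F(ω) = \frac{28 i \omega \left(\omega^{2} - 675\right)}{\left(\omega^{2} + 225\right)^{3}}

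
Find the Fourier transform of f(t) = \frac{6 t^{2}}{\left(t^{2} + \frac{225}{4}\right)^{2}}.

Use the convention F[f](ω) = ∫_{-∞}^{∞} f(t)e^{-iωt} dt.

F(ω) = \frac{\pi \left(2 - 15 \left|{\omega}\right|\right) e^{- \frac{15 \left|{\omega}\right|}{2}}}{5}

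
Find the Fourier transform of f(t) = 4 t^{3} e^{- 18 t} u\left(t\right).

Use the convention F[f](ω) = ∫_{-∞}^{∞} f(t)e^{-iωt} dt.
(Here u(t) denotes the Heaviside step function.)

F(ω) = \frac{24}{\left(i \omega + 18\right)^{4}}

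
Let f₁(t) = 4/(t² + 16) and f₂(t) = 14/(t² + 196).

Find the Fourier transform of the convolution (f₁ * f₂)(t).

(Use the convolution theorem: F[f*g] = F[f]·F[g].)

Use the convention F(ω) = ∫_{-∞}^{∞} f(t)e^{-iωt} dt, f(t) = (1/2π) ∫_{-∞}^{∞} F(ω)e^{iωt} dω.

F[f₁*f₂](ω) = \pi^{2} e^{- 18 \left|{\omega}\right|}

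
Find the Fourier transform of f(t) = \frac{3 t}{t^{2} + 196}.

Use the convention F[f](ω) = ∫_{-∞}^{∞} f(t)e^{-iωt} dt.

F(ω) = - 3 i \pi e^{- 14 \left|{\omega}\right|} \operatorname{sign}{\left(\omega \right)}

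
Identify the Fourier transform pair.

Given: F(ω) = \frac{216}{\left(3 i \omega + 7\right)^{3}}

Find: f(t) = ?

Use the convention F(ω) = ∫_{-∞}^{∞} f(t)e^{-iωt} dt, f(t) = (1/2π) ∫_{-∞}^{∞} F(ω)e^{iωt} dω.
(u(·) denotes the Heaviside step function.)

f(t) = 4 t^{2} e^{- \frac{7 t}{3}} u\left(t\right)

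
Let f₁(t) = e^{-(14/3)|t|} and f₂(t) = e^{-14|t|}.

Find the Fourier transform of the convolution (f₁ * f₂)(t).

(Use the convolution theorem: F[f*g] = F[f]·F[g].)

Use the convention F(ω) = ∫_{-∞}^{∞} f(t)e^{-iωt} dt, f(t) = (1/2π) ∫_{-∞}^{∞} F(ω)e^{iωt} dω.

F[f₁*f₂](ω) = \frac{2352}{\left(\omega^{2} + 196\right) \left(9 \omega^{2} + 196\right)}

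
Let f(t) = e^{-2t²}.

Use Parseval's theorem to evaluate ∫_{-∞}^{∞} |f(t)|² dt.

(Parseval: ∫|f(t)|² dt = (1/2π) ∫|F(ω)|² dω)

∫|f(t)|² dt = \frac{\sqrt{\pi}}{2}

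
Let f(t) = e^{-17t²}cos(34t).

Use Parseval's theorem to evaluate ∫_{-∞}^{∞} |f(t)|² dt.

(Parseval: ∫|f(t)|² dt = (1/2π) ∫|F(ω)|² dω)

∫|f(t)|² dt = \frac{\sqrt{34} \sqrt{\pi} \left(1 + e^{34}\right)}{68 e^{34}}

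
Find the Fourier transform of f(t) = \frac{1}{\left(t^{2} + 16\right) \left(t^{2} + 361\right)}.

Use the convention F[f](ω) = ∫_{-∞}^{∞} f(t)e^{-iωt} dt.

F(ω) = \frac{\pi \left(19 e^{15 \left|{\omega}\right|} - 4\right) e^{- 19 \left|{\omega}\right|}}{26220}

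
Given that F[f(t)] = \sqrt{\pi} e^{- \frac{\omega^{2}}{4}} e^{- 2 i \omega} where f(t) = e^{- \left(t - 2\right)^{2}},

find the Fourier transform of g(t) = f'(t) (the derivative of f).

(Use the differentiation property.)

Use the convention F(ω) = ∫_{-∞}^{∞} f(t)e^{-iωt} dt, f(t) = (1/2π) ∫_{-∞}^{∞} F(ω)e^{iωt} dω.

F[g](ω) = i \sqrt{\pi} \omega e^{- \frac{\omega \left(\omega + 8 i\right)}{4}}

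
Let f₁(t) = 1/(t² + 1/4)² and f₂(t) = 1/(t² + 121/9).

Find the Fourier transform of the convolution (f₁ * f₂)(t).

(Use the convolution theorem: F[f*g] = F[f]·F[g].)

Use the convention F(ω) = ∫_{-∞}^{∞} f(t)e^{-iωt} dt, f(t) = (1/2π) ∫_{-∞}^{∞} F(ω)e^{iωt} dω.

F[f₁*f₂](ω) = \frac{6 \pi^{2} \left(\left|{\omega}\right| + 2\right) e^{- \frac{25 \left|{\omega}\right|}{6}}}{11}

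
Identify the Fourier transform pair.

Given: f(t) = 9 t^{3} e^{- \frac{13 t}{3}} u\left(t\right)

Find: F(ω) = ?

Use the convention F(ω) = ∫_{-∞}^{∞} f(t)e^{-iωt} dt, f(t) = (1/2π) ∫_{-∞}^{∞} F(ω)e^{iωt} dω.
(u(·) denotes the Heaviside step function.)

F(ω) = \frac{4374}{\left(3 i \omega + 13\right)^{4}}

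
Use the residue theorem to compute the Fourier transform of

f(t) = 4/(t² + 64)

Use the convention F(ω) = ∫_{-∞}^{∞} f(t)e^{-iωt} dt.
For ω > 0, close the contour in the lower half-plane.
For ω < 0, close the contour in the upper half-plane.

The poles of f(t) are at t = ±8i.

Let g(z) = f(z)e^{-iωz}; for large |z| the factor e^{-iωz} decays in the lower half-plane when ω > 0 and in the upper half-plane when ω < 0.

Case ω > 0 (lower half-plane, clockwise contour ⇒ F(ω) = -2πi·ΣRes):
  Res_{z = - 8 i} g(z) = \frac{i e^{- 8 \omega}}{4}
  F(ω) = -2πi·ΣRes = \frac{\pi e^{- 8 \omega}}{2}

Case ω < 0 (upper half-plane, counterclockwise contour ⇒ F(ω) = +2πi·ΣRes):
  Res_{z = 8 i} g(z) = - \frac{i e^{8 \omega}}{4}
  F(ω) = 2πi·ΣRes = \frac{\pi e^{8 \omega}}{2}

Both cases combine into a single formula in |ω|:

F(ω) = \frac{\pi e^{- 8 \left|{\omega}\right|}}{2}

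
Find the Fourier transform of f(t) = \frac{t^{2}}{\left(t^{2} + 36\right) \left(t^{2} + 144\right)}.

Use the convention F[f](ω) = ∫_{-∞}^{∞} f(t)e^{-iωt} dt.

F(ω) = \frac{\pi \left(2 - e^{6 \left|{\omega}\right|}\right) e^{- 12 \left|{\omega}\right|}}{18}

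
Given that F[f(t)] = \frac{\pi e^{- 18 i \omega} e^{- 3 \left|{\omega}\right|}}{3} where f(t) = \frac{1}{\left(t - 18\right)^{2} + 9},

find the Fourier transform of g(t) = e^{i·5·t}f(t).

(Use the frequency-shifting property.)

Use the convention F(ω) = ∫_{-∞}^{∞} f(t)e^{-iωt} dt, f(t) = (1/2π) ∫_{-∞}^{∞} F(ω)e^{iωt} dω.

F[g](ω) = \frac{\pi e^{- 18 i \left(\omega - 5\right) - 3 \left|{\omega - 5}\right|}}{3}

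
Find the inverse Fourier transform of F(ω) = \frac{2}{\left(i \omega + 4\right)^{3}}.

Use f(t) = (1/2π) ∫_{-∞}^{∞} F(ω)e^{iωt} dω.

f(t) = t^{2} e^{- 4 t} u\left(t\right)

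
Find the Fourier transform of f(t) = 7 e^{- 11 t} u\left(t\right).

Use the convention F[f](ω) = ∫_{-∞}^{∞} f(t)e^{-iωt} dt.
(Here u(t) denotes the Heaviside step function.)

F(ω) = \frac{7}{i \omega + 11}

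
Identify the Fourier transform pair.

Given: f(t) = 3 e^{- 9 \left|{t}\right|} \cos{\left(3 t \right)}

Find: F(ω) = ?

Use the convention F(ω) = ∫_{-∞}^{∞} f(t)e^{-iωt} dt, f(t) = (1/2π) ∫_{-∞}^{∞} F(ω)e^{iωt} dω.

F(ω) = \frac{54 \left(\omega^{2} + 90\right)}{\omega^{4} + 144 \omega^{2} + 8100}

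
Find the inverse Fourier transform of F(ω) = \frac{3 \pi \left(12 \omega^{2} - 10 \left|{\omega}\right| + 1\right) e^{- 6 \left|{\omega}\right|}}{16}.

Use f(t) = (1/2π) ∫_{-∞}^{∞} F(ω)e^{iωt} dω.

f(t) = \frac{3 t^{4}}{\left(t^{2} + 36\right)^{3}}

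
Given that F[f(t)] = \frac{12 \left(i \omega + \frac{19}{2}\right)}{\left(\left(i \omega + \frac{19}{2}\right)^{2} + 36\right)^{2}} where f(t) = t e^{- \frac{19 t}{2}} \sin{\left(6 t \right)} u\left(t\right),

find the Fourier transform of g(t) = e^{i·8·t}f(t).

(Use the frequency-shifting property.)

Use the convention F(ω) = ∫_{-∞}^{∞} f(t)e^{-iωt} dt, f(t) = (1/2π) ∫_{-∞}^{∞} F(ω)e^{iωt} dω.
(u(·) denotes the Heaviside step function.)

F[g](ω) = \frac{96 \left(2 i \left(\omega - 8\right) + 19\right)}{\left(\left(2 i \left(\omega - 8\right) + 19\right)^{2} + 144\right)^{2}}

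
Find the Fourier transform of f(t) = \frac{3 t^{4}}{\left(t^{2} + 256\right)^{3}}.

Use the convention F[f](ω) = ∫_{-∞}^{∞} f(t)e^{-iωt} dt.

F(ω) = \frac{3 \pi \left(256 \omega^{2} - 80 \left|{\omega}\right| + 3\right) e^{- 16 \left|{\omega}\right|}}{128}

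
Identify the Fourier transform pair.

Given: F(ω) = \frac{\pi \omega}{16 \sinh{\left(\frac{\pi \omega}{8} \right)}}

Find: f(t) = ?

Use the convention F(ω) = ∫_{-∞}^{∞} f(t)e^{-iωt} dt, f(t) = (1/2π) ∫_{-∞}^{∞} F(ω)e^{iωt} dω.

f(t) = \frac{1}{\cosh^{2}{\left(4 t \right)}}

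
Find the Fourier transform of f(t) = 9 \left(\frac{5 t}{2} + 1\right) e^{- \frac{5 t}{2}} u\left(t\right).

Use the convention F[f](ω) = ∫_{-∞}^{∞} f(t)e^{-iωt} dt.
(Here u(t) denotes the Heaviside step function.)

F(ω) = \frac{36 \left(- i \omega - 5\right)}{4 \omega^{2} - 20 i \omega - 25}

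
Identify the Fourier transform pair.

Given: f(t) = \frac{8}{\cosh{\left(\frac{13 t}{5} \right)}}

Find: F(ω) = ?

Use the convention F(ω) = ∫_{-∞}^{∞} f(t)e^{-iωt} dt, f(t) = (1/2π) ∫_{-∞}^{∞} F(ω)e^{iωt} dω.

F(ω) = \frac{40 \pi}{13 \cosh{\left(\frac{5 \pi \omega}{26} \right)}}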